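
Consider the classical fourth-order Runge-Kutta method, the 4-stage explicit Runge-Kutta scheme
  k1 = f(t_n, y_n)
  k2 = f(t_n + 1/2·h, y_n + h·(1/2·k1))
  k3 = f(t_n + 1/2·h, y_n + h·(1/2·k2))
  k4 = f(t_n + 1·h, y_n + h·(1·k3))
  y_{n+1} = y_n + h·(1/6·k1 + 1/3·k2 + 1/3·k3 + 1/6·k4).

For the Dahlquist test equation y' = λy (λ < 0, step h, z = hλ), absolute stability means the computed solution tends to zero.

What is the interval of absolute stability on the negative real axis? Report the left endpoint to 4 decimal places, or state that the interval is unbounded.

(-2.7853, 0).

Test eqn y'=λy, z=hλ:
  order 4, 4-stage ⇒ R(z)=1+z+z^2/2+z^3/6+z^4/24
  (e.g. R(-1.25)=0.30745, |R|=0.30745)

Find x<0 with |R(x)|<1.
x=-1.25: |R|=0.3075
|R(-3.01)|=1.3951 |R(-0.96)|=0.3887 |R(-0.79)|=0.4561
Bisect:
  x_lo=-3.6594 |R|=3.3409  x_hi=-0.0939 |R|=0.9104
  mid=-1.87665 |R|=0.29952 →hi
  mid=-2.76804 |R|=0.97430 →hi
  mid=-3.21374 |R|=1.86292 →lo
  mid=-2.99089 |R|=1.35688 →lo
  mid=-2.87946 |R|=1.15151 →lo
  mid=-2.82375 |R|=1.05955 →lo
  mid=-2.79590 |R|=1.01610 →lo
  ...
  [-2.78545,-2.78523] ⇒ x*=-2.7853
So |R|<1 on (-2.7853, 0).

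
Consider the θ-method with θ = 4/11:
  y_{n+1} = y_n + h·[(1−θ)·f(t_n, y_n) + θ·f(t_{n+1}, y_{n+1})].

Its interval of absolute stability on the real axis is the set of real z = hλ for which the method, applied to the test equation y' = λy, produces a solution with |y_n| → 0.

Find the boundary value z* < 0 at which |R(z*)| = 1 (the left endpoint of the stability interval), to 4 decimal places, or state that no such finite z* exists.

left endpoint -7.3333.

With y'=λy (z=hλ):
  y_{n+1} = y_n + z·[7/11·y_n + 4/11·y_{n+1}] ⇒ (1 − 4/11z)y_{n+1} = (1 + 7/11z)y_n
  so R(z) = (1 + 7/11z)/(1 − 4/11z).

Solve |R(x)|<1 on ℝ⁻.
x=-1.05: |R|=0.2401
R=−1: 1+7/11x = −1+4/11x ⇒ -3/11x=2 ⇒ x=2/(-3/11)=-7.3333
Confirm numerically:
  x=-7.001: |R|=0.97444 <1
  x=-5.587: |R|=0.84290 <1
  x=-4.601: |R|=0.72123 <1
  x=-7.728: |R|=1.02825 >1
  x=-7.709: |R|=1.02694 >1
  x=-7.435: |R|=1.00749 >1
So |R|<1 on (-7.3333, 0).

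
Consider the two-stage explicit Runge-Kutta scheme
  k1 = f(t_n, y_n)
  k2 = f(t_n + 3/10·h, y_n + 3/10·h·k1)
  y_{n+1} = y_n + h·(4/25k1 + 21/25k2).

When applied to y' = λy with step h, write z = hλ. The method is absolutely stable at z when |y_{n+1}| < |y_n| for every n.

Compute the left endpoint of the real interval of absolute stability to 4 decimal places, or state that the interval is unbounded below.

With y'=λy (z=hλ):
  k1=λy_n ⇒ h·k1=z·y_n;  k2=λ(1+3/10z)y_n ⇒ h·k2=z(1+3/10z)y_n
  y_{n+1}/y_n = 1 + 4/25z + 21/25z(1+3/10z) = 1 + z + 63/250z²
  R(z) = 1 + z + 63/250z².

Find x<0 with |R(x)|<1.
x=-0.46: |R|=0.5933
R=1: x+63/250x²=0 ⇒ x=−250/63=-3.9683; min R=1−1/(4·63/250)=0.0079>−1
Confirm numerically:
  x=-3.666: |R|=0.72077 <1
  x=-3.323: |R|=0.45967 <1
  x=-2.566: |R|=0.09326 <1
  x=-1.852: |R|=0.01234 <1
  x=-4.243: |R|=1.29377 >1
  x=-4.113: |R|=1.15003 >1
  x=-4.051: |R|=1.08447 >1
Stable set (-3.9683, 0).

z* = -3.9683.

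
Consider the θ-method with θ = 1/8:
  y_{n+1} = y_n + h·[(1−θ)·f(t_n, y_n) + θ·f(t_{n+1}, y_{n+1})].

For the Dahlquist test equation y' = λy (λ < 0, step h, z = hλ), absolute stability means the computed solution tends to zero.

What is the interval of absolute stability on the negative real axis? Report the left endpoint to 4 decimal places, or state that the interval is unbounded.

Test eqn y'=λy, z=hλ:
  y_{n+1} = y_n + z·[7/8·y_n + 1/8·y_{n+1}] ⇒ (1 − 1/8z)y_{n+1} = (1 + 7/8z)y_n
  Hence R(z) = (1 + 7/8z)/(1 − 1/8z).

Boundary: |R(x)|=1, x<0.
x=-1.16: |R|=0.0131
R=−1: 1+7/8x = −1+1/8x ⇒ -3/4x=2 ⇒ x=2/(-3/4)=-2.6667
Confirm numerically:
  x=-2.636: |R|=0.98270 <1
  x=-2.424: |R|=0.86032 <1
  x=-1.886: |R|=0.52620 <1
  x=-3.177: |R|=1.27396 >1
  x=-2.874: |R|=1.11440 >1
  x=-2.814: |R|=1.08175 >1
So |R|<1 on (-2.6667, 0).

z∈(-2.6667,0).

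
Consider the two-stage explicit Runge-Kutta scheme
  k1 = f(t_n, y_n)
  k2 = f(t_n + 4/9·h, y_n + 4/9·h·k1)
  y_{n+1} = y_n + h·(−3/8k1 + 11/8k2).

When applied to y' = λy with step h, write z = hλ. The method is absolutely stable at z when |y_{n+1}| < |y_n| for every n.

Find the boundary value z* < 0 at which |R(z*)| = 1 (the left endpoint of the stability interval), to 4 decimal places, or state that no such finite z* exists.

left endpoint -1.6364.

With y'=λy (z=hλ):
  k1=λy_n ⇒ h·k1=z·y_n;  k2=λ(1+4/9z)y_n ⇒ h·k2=z(1+4/9z)y_n
  y_{n+1}/y_n = 1 − 3/8z + 11/8z(1+4/9z) = 1 + z + 11/18z²
  R(z) = 1 + z + 11/18z².

Solve |R(x)|<1 on ℝ⁻.
x=-1.74: |R|=1.1102
R=1: x+11/18x²=0 ⇒ x=−18/11=-1.6364; min R=1−1/(4·11/18)=0.5909>−1
Confirm numerically:
  x=-1.579: |R|=0.94465 <1
  x=-1.361: |R|=0.77097 <1
  x=-1.095: |R|=0.63774 <1
  x=-0.673: |R|=0.60379 <1
  x=-1.954: |R|=1.37929 >1
  x=-1.910: |R|=1.31939 >1
Stable set (-1.6364, 0).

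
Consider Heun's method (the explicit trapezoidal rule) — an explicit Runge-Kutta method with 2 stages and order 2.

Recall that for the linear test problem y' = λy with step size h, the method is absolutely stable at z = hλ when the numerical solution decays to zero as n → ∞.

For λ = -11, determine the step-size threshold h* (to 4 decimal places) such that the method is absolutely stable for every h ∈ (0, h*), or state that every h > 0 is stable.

Set f=λy, z=hλ:
  order 2, 2-stage ⇒ R(z)=1+z+z^2/2
  (e.g. R(-0.88)=0.50720, |R|=0.50720)

Solve |R(x)|<1 on ℝ⁻.
x=-0.88: |R|=0.5072
|R(-2.38)|=1.4522 |R(-1.89)|=0.8960 |R(-1.35)|=0.5613
Bisect:
  x_lo=-2.3296 |R|=1.3839  x_hi=-0.3153 |R|=0.7344
  mid=-1.32242 |R|=0.55198 →hi
  mid=-1.82600 |R|=0.84114 →hi
  mid=-2.07779 |R|=1.08081 →lo
  mid=-1.95190 |R|=0.95305 →hi
  mid=-2.01484 |R|=1.01495 →lo
  mid=-1.98337 |R|=0.98351 →hi
  mid=-1.99911 |R|=0.99911 →hi
  mid=-2.00697 |R|=1.00700 →lo
  mid=-2.00304 |R|=1.00304 →lo
  mid=-2.00107 |R|=1.00107 →lo
  ...
  [-2.00009,-1.99997] ⇒ x*=-2.0000
So |R|<1 on (-2.0000, 0).

(-2.0000,0); λ=-11 ⇒ h* = 0.1818.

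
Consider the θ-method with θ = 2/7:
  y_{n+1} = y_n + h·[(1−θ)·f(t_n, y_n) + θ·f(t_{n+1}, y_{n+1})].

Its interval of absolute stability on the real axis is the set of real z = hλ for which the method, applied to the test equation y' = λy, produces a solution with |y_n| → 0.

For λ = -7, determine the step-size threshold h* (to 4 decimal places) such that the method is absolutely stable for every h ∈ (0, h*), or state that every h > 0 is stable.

On y'=λy, z=hλ:
  y_{n+1} = y_n + z·[5/7·y_n + 2/7·y_{n+1}] ⇒ (1 − 2/7z)y_{n+1} = (1 + 5/7z)y_n
  so R(z) = (1 + 5/7z)/(1 − 2/7z).

Solve |R(x)|<1 on ℝ⁻.
x=-0.56: |R|=0.5172
R=−1: 1+5/7x = −1+2/7x ⇒ -3/7x=2 ⇒ x=2/(-3/7)=-4.6667
Confirm numerically:
  x=-3.054: |R|=0.63091 <1
  x=-2.959: |R|=0.60342 <1
  x=-2.780: |R|=0.54936 <1
  x=-2.338: |R|=0.40168 <1
  x=-5.222: |R|=1.09551 >1
  x=-5.182: |R|=1.08903 >1
Stable set (-4.6667, 0).

(-4.6667,0); λ=-7 ⇒ h* = (14/3)/7 = 0.6667.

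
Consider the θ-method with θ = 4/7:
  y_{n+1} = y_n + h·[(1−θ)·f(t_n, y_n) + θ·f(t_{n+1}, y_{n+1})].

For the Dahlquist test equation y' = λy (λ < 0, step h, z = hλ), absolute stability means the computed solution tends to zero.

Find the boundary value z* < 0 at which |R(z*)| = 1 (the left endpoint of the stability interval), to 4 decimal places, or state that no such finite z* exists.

On y'=λy, z=hλ:
  y_{n+1} = y_n + z·[3/7·y_n + 4/7·y_{n+1}] ⇒ (1 − 4/7z)y_{n+1} = (1 + 3/7z)y_n
  Hence R(z) = (1 + 3/7z)/(1 − 4/7z).

Need |R(x)|<1, x<0.
x=-0.84: |R|=0.4324
x=-2: |R|=0.0667
x=-10: |R|=0.4894
x=-100: |R|=0.7199
θ=4/7≥1/2 ⇒ |1+3/7x|<|1−4/7x| ∀x<0 ⇒ unbounded interval.

(−∞, 0) — no finite endpoint.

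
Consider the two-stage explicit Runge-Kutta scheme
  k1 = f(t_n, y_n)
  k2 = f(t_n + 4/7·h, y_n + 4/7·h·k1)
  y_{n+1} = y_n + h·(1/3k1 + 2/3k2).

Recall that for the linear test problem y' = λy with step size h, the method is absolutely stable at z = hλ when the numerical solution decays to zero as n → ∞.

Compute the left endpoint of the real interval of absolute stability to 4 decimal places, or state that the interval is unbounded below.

left endpoint -2.6250.

Test eqn y'=λy, z=hλ:
  k1=λy_n ⇒ h·k1=z·y_n;  k2=λ(1+4/7z)y_n ⇒ h·k2=z(1+4/7z)y_n
  y_{n+1}/y_n = 1 + 1/3z + 2/3z(1+4/7z) = 1 + z + 8/21z²
  R(z) = 1 + z + 8/21z².

Boundary: |R(x)|=1, x<0.
x=-1.07: |R|=0.3662
R=1: x+8/21x²=0 ⇒ x=−21/8=-2.6250; min R=1−1/(4·8/21)=0.3438>−1
Confirm numerically:
  x=-1.970: |R|=0.50844 <1
  x=-1.689: |R|=0.39775 <1
  x=-1.568: |R|=0.36862 <1
  x=-3.028: |R|=1.46487 >1
  x=-2.649: |R|=1.02422 >1
Stable set (-2.6250, 0).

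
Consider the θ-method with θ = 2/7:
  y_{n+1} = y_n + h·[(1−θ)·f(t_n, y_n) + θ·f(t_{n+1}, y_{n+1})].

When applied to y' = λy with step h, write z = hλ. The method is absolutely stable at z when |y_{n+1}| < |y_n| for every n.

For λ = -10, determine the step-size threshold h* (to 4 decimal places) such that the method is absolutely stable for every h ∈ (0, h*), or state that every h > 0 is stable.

(-4.6667,0); λ=-10 ⇒ h* = (14/3)/10 = 0.4667.

With y'=λy (z=hλ):
  y_{n+1} = y_n + z·[5/7·y_n + 2/7·y_{n+1}] ⇒ (1 − 2/7z)y_{n+1} = (1 + 5/7z)y_n
  R(z) = (1 + 5/7z)/(1 − 2/7z).

Find x<0 with |R(x)|<1.
x=-1.24: |R|=0.0844
R=−1: 1+5/7x = −1+2/7x ⇒ -3/7x=2 ⇒ x=2/(-3/7)=-4.6667
Confirm numerically:
  x=-3.853: |R|=0.83401 <1
  x=-3.507: |R|=0.75175 <1
  x=-2.790: |R|=0.55246 <1
  x=-4.877: |R|=1.03766 >1
  x=-4.793: |R|=1.02285 >1
  x=-4.772: |R|=1.01910 >1
Interval (-4.6667, 0).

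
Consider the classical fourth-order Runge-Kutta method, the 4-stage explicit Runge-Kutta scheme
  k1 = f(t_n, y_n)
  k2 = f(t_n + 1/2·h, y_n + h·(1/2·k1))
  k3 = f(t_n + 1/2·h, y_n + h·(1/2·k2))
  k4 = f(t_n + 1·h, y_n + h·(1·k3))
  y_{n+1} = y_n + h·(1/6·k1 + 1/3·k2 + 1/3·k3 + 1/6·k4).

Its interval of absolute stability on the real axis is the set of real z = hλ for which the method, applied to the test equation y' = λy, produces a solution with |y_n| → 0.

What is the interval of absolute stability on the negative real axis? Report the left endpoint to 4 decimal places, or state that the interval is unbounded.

On y'=λy, z=hλ:
  order 4, 4-stage ⇒ R(z)=1+z+z^2/2+z^3/6+z^4/24
  (e.g. R(-1.25)=0.30745, |R|=0.30745)

Solve |R(x)|<1 on ℝ⁻.
x=-1.25: |R|=0.3075
|R(-2.95)|=1.2781 |R(-2.01)|=0.3367 |R(-1.4)|=0.2827
Bisect:
  x_lo=-3.4942 |R|=2.7116  x_hi=-0.3066 |R|=0.7360
  mid=-1.90040 |R|=0.30493 →hi
  mid=-2.69732 |R|=0.87527 →hi
  mid=-3.09578 |R|=1.57833 →lo
  mid=-2.89655 |R|=1.18112 →lo
  mid=-2.79694 |R|=1.01770 →lo
  mid=-2.74713 |R|=0.94397 →hi
  mid=-2.77203 |R|=0.98019 →hi
  mid=-2.78449 |R|=0.99878 →hi
  mid=-2.79071 |R|=1.00820 →lo
  mid=-2.78760 |R|=1.00348 →lo
  ...
  [-2.78546,-2.78526] ⇒ x*=-2.7853
So |R|<1 on (-2.7853, 0).

(-2.7853, 0).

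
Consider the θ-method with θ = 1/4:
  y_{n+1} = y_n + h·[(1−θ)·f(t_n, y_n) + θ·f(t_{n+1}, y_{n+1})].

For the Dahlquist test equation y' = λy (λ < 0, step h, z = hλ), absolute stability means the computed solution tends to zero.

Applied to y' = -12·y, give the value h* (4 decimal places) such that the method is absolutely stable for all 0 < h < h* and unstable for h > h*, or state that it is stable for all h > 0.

(-4.0000,0); λ=-12 ⇒ h* = (4)/12 = 0.3333.

Set f=λy, z=hλ:
  y_{n+1} = y_n + z·[3/4·y_n + 1/4·y_{n+1}] ⇒ (1 − 1/4z)y_{n+1} = (1 + 3/4z)y_n
  so R(z) = (1 + 3/4z)/(1 − 1/4z).

Solve |R(x)|<1 on ℝ⁻.
x=-0.43: |R|=0.6117
R=−1: 1+3/4x = −1+1/4x ⇒ -1/2x=2 ⇒ x=2/(-1/2)=-4.0000
Confirm numerically:
  x=-3.857: |R|=0.96360 <1
  x=-3.548: |R|=0.88023 <1
  x=-2.405: |R|=0.50195 <1
  x=-1.952: |R|=0.31183 <1
  x=-4.539: |R|=1.12624 >1
  x=-4.192: |R|=1.04688 >1
  x=-4.028: |R|=1.00698 >1
Stable set (-4.0000, 0).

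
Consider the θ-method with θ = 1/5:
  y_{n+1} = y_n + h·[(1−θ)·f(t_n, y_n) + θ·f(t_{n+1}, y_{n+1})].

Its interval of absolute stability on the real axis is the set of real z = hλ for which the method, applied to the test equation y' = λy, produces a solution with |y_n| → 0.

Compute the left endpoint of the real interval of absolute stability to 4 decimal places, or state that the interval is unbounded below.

Set f=λy, z=hλ:
  y_{n+1} = y_n + z·[4/5·y_n + 1/5·y_{n+1}] ⇒ (1 − 1/5z)y_{n+1} = (1 + 4/5z)y_n
  so R(z) = (1 + 4/5z)/(1 − 1/5z).

Boundary: |R(x)|=1, x<0.
x=-1.5: |R|=0.1538
R=−1: 1+4/5x = −1+1/5x ⇒ -3/5x=2 ⇒ x=2/(-3/5)=-3.3333
Confirm numerically:
  x=-2.556: |R|=0.69137 <1
  x=-2.492: |R|=0.66311 <1
  x=-1.351: |R|=0.06361 <1
  x=-3.809: |R|=1.16199 >1
  x=-3.542: |R|=1.07328 >1
So |R|<1 on (-3.3333, 0).

z* = -3.3333.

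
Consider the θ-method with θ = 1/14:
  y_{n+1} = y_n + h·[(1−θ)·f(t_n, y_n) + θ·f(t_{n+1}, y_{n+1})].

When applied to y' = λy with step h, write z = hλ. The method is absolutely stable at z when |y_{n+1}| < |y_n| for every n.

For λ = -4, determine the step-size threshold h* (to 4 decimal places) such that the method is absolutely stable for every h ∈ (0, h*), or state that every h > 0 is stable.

On y'=λy, z=hλ:
  y_{n+1} = y_n + z·[13/14·y_n + 1/14·y_{n+1}] ⇒ (1 − 1/14z)y_{n+1} = (1 + 13/14z)y_n
  ⇒ R(z) = (1 + 13/14z)/(1 − 1/14z).

Solve |R(x)|<1 on ℝ⁻.
x=-0.61: |R|=0.4155
R=−1: 1+13/14x = −1+1/14x ⇒ -6/7x=2 ⇒ x=2/(-6/7)=-2.3333
Confirm numerically:
  x=-2.223: |R|=0.91839 <1
  x=-2.191: |R|=0.89451 <1
  x=-2.130: |R|=0.84873 <1
  x=-2.527: |R|=1.14062 >1
  x=-2.391: |R|=1.04222 >1
Interval (-2.3333, 0).

(-2.3333,0); λ=-4 ⇒ h* = (7/3)/4 = 0.5833.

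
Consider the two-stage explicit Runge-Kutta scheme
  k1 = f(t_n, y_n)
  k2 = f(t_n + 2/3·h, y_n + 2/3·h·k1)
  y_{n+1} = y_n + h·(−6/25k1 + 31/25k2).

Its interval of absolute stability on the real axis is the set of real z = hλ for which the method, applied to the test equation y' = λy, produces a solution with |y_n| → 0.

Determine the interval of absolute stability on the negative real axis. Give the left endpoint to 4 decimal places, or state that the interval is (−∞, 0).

(-1.2097, 0).

With y'=λy (z=hλ):
  k1=λy_n ⇒ h·k1=z·y_n;  k2=λ(1+2/3z)y_n ⇒ h·k2=z(1+2/3z)y_n
  y_{n+1}/y_n = 1 − 6/25z + 31/25z(1+2/3z) = 1 + z + 62/75z²
  R(z) = 1 + z + 62/75z².

Need |R(x)|<1, x<0.
x=-1.19: |R|=0.9806
R=1: x+62/75x²=0 ⇒ x=−75/62=-1.2097; min R=1−1/(4·62/75)=0.6976>−1
Confirm numerically:
  x=-0.931: |R|=0.78552 <1
  x=-0.863: |R|=0.75268 <1
  x=-0.758: |R|=0.71697 <1
  x=-1.619: |R|=1.54783 >1
  x=-1.415: |R|=1.24017 >1
Stable set (-1.2097, 0).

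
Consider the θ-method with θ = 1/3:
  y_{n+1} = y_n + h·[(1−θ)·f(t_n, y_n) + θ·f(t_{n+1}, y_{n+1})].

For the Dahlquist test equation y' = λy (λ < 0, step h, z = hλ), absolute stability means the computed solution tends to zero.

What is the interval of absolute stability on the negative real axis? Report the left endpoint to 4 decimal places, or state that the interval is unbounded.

On y'=λy, z=hλ:
  y_{n+1} = y_n + z·[2/3·y_n + 1/3·y_{n+1}] ⇒ (1 − 1/3z)y_{n+1} = (1 + 2/3z)y_n
  ⇒ R(z) = (1 + 2/3z)/(1 − 1/3z).

Boundary: |R(x)|=1, x<0.
x=-1.3: |R|=0.0930
R=−1: 1+2/3x = −1+1/3x ⇒ -1/3x=2 ⇒ x=2/(-1/3)=-6.0000
Confirm numerically:
  x=-4.268: |R|=0.76170 <1
  x=-3.363: |R|=0.58557 <1
  x=-3.294: |R|=0.57007 <1
  x=-6.375: |R|=1.04000 >1
  x=-6.086: |R|=1.00947 >1
  x=-6.073: |R|=1.00805 >1
Interval (-6.0000, 0).

(-6.0000, 0).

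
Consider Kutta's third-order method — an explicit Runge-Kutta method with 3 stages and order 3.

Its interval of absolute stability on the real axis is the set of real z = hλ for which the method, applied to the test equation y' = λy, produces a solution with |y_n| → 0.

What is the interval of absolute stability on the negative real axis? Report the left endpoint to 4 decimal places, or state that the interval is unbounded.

Set f=λy, z=hλ:
  order 3, 3-stage ⇒ R(z)=1+z+z^2/2+z^3/6
  (e.g. R(-0.94)=0.36337, |R|=0.36337)

Solve |R(x)|<1 on ℝ⁻.
x=-0.94: |R|=0.3634
|R(-2.14)|=0.4836 |R(-1.81)|=0.1602 |R(-1.35)|=0.1512
Bisect:
  x_lo=-3.2713 |R|=2.7553  x_hi=-0.1141 |R|=0.8922
  mid=-1.69270 |R|=0.06841 →hi
  mid=-2.48202 |R|=0.95019 →hi
  mid=-2.87668 |R|=1.70659 →lo
  mid=-2.67935 |R|=1.29569 →lo
  mid=-2.58068 |R|=1.11525 →lo
  mid=-2.53135 |R|=1.03086 →lo
  mid=-2.50669 |R|=0.99006 →hi
  mid=-2.51902 |R|=1.01034 →lo
  ...
  [-2.51285,-2.51266] ⇒ x*=-2.5127
Stable set (-2.5127, 0).

z∈(-2.5127,0).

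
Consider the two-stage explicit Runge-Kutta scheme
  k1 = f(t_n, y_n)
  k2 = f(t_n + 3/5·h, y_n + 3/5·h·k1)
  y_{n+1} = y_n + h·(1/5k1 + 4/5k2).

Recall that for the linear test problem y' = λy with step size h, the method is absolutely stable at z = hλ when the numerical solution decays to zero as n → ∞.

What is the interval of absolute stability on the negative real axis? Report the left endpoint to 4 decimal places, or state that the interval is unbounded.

z∈(-2.0833,0).

On y'=λy, z=hλ:
  k1=λy_n ⇒ h·k1=z·y_n;  k2=λ(1+3/5z)y_n ⇒ h·k2=z(1+3/5z)y_n
  y_{n+1}/y_n = 1 + 1/5z + 4/5z(1+3/5z) = 1 + z + 12/25z²
  R(z) = 1 + z + 12/25z².

Boundary: |R(x)|=1, x<0.
x=-0.85: |R|=0.4968
R=1: x+12/25x²=0 ⇒ x=−25/12=-2.0833; min R=1−1/(4·12/25)=0.4792>−1
Confirm numerically:
  x=-1.879: |R|=0.81571 <1
  x=-1.703: |R|=0.68910 <1
  x=-1.697: |R|=0.68531 <1
  x=-1.403: |R|=0.54184 <1
  x=-2.614: |R|=1.66584 >1
  x=-2.567: |R|=1.59595 >1
  x=-2.128: |R|=1.04562 >1
Stable set (-2.0833, 0).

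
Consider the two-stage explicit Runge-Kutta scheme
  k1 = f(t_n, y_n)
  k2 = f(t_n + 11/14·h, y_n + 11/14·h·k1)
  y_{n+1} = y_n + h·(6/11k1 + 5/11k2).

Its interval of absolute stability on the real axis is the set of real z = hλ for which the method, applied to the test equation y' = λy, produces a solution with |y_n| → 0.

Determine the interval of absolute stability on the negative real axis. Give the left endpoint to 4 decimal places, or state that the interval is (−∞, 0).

z∈(-2.8000,0).

With y'=λy (z=hλ):
  k1=λy_n ⇒ h·k1=z·y_n;  k2=λ(1+11/14z)y_n ⇒ h·k2=z(1+11/14z)y_n
  y_{n+1}/y_n = 1 + 6/11z + 5/11z(1+11/14z) = 1 + z + 5/14z²
  so R(z) = 1 + z + 5/14z².

Need |R(x)|<1, x<0.
x=-1.2: |R|=0.3143
R=1: x+5/14x²=0 ⇒ x=−14/5=-2.8000; min R=1−1/(4·5/14)=0.3000>−1
Confirm numerically:
  x=-2.017: |R|=0.43596 <1
  x=-1.895: |R|=0.38751 <1
  x=-1.889: |R|=0.38540 <1
  x=-3.256: |R|=1.53026 >1
  x=-3.153: |R|=1.39750 >1
Interval (-2.8000, 0).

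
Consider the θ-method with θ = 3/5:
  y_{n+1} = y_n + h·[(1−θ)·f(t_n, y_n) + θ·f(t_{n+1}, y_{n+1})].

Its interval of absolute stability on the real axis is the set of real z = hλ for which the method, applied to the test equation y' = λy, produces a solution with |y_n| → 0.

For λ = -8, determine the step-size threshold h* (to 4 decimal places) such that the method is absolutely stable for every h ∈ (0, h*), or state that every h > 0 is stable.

interval (−∞, 0). Any h>0 works for λ=-8.

On y'=λy, z=hλ:
  y_{n+1} = y_n + z·[2/5·y_n + 3/5·y_{n+1}] ⇒ (1 − 3/5z)y_{n+1} = (1 + 2/5z)y_n
  R(z) = (1 + 2/5z)/(1 − 3/5z).

Solve |R(x)|<1 on ℝ⁻.
x=-1.26: |R|=0.2825
x=-2: |R|=0.0909
x=-10: |R|=0.4286
x=-100: |R|=0.6393
θ=3/5≥1/2 ⇒ |1+2/5x|<|1−3/5x| ∀x<0 ⇒ interval (−∞,0).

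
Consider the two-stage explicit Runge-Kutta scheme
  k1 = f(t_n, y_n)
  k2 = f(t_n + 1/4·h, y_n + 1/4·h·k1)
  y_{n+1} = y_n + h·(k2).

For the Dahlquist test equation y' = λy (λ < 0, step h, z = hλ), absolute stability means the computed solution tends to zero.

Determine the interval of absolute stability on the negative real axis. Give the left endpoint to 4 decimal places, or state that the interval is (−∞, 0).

(-4.0000, 0).

With y'=λy (z=hλ):
  k1=λy_n ⇒ h·k1=z·y_n;  k2=λ(1+1/4z)y_n ⇒ h·k2=z(1+1/4z)y_n
  y_{n+1}/y_n = 1 + z(1+1/4z) = 1 + z + 1/4z²
  so R(z) = 1 + z + 1/4z².

Find x<0 with |R(x)|<1.
x=-1: |R|=0.2500
R=1: x+1/4x²=0 ⇒ x=−4=-4.0000; min R=1−1/(4·1/4)=0.0000>−1
Confirm numerically:
  x=-3.336: |R|=0.44622 <1
  x=-3.098: |R|=0.30140 <1
  x=-2.573: |R|=0.08208 <1
  x=-1.612: |R|=0.03764 <1
  x=-4.363: |R|=1.39594 >1
  x=-4.155: |R|=1.16101 >1
  x=-4.067: |R|=1.06812 >1
Interval (-4.0000, 0).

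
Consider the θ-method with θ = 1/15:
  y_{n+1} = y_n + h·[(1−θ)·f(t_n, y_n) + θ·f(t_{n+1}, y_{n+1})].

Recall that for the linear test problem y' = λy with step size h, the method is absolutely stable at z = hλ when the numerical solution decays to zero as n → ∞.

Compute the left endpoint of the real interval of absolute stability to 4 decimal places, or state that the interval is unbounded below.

z* = -2.3077.

Test eqn y'=λy, z=hλ:
  y_{n+1} = y_n + z·[14/15·y_n + 1/15·y_{n+1}] ⇒ (1 − 1/15z)y_{n+1} = (1 + 14/15z)y_n
  so R(z) = (1 + 14/15z)/(1 − 1/15z).

Need |R(x)|<1, x<0.
x=-0.83: |R|=0.2135
R=−1: 1+14/15x = −1+1/15x ⇒ -13/15x=2 ⇒ x=2/(-13/15)=-2.3077
Confirm numerically:
  x=-2.210: |R|=0.92621 <1
  x=-1.994: |R|=0.76003 <1
  x=-1.904: |R|=0.68954 <1
  x=-2.535: |R|=1.16852 >1
  x=-2.522: |R|=1.15900 >1
  x=-2.411: |R|=1.07714 >1
Stable set (-2.3077, 0).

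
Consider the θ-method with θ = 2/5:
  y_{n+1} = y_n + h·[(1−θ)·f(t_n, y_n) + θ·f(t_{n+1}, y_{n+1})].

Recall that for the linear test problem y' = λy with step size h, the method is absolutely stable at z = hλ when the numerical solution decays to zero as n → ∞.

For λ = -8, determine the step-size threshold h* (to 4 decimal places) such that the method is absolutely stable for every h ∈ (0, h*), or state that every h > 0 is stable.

(-10.0000,0); λ=-8 ⇒ h* = (10)/8 = 1.2500.

Test eqn y'=λy, z=hλ:
  y_{n+1} = y_n + z·[3/5·y_n + 2/5·y_{n+1}] ⇒ (1 − 2/5z)y_{n+1} = (1 + 3/5z)y_n
  so R(z) = (1 + 3/5z)/(1 − 2/5z).

Boundary: |R(x)|=1, x<0.
x=-1.3: |R|=0.1447
R=−1: 1+3/5x = −1+2/5x ⇒ -1/5x=2 ⇒ x=2/(-1/5)=-10.0000
Confirm numerically:
  x=-9.173: |R|=0.96458 <1
  x=-8.465: |R|=0.93000 <1
  x=-7.195: |R|=0.85534 <1
  x=-10.209: |R|=1.00822 >1
  x=-10.034: |R|=1.00136 >1
Interval (-10.0000, 0).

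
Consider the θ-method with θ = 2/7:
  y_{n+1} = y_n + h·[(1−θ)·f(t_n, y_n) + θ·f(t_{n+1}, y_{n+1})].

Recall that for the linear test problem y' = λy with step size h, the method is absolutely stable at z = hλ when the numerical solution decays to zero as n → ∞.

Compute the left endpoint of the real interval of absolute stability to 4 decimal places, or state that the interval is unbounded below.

z* = -4.6667.

With y'=λy (z=hλ):
  y_{n+1} = y_n + z·[5/7·y_n + 2/7·y_{n+1}] ⇒ (1 − 2/7z)y_{n+1} = (1 + 5/7z)y_n
  R(z) = (1 + 5/7z)/(1 − 2/7z).

Solve |R(x)|<1 on ℝ⁻.
x=-1.24: |R|=0.0844
R=−1: 1+5/7x = −1+2/7x ⇒ -3/7x=2 ⇒ x=2/(-3/7)=-4.6667
Confirm numerically:
  x=-4.172: |R|=0.90328 <1
  x=-3.818: |R|=0.82605 <1
  x=-2.643: |R|=0.50586 <1
  x=-5.084: |R|=1.07293 >1
  x=-4.738: |R|=1.01299 >1
Interval (-4.6667, 0).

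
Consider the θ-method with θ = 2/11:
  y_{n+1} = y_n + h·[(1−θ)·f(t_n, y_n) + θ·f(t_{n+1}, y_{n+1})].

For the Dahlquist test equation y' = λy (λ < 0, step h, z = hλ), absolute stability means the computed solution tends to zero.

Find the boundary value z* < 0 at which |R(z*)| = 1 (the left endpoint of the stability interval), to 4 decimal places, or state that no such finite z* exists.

With y'=λy (z=hλ):
  y_{n+1} = y_n + z·[9/11·y_n + 2/11·y_{n+1}] ⇒ (1 − 2/11z)y_{n+1} = (1 + 9/11z)y_n
  Hence R(z) = (1 + 9/11z)/(1 − 2/11z).

Solve |R(x)|<1 on ℝ⁻.
x=-1.6: |R|=0.2394
R=−1: 1+9/11x = −1+2/11x ⇒ -7/11x=2 ⇒ x=2/(-7/11)=-3.1429
Confirm numerically:
  x=-3.089: |R|=0.97805 <1
  x=-3.069: |R|=0.96983 <1
  x=-2.741: |R|=0.82933 <1
  x=-1.805: |R|=0.35900 <1
  x=-3.366: |R|=1.08809 >1
  x=-3.273: |R|=1.05192 >1
  x=-3.213: |R|=1.02818 >1
Stable set (-3.1429, 0).

z* = -3.1429.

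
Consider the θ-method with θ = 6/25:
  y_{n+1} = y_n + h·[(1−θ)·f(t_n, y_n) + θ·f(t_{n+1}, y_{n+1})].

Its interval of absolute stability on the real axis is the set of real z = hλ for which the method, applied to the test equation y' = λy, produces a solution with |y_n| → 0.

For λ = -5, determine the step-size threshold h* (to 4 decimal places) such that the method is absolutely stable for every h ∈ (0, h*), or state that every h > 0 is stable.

With y'=λy (z=hλ):
  y_{n+1} = y_n + z·[19/25·y_n + 6/25·y_{n+1}] ⇒ (1 − 6/25z)y_{n+1} = (1 + 19/25z)y_n
  R(z) = (1 + 19/25z)/(1 − 6/25z).

Need |R(x)|<1, x<0.
x=-0.8: |R|=0.3289
R=−1: 1+19/25x = −1+6/25x ⇒ -13/25x=2 ⇒ x=2/(-13/25)=-3.8462
Confirm numerically:
  x=-2.793: |R|=0.67213 <1
  x=-2.665: |R|=0.62540 <1
  x=-2.220: |R|=0.44833 <1
  x=-4.434: |R|=1.14809 >1
  x=-4.037: |R|=1.05040 >1
  x=-3.902: |R|=1.01500 >1
So |R|<1 on (-3.8462, 0).

(-3.8462,0); λ=-5 ⇒ h* = (50/13)/5 = 0.7692.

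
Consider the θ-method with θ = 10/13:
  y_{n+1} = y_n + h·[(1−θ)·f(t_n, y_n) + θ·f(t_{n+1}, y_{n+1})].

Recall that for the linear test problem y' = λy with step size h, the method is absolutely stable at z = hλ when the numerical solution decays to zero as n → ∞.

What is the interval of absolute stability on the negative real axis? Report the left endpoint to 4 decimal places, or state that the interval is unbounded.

(−∞, 0) — no finite endpoint.

Set f=λy, z=hλ:
  y_{n+1} = y_n + z·[3/13·y_n + 10/13·y_{n+1}] ⇒ (1 − 10/13z)y_{n+1} = (1 + 3/13z)y_n
  so R(z) = (1 + 3/13z)/(1 − 10/13z).

Find x<0 with |R(x)|<1.
x=-0.38: |R|=0.7060
x=-2: |R|=0.2121
x=-10: |R|=0.1504
x=-100: |R|=0.2833
θ=10/13≥1/2 ⇒ |1+3/13x|<|1−10/13x| ∀x<0 ⇒ interval (−∞,0).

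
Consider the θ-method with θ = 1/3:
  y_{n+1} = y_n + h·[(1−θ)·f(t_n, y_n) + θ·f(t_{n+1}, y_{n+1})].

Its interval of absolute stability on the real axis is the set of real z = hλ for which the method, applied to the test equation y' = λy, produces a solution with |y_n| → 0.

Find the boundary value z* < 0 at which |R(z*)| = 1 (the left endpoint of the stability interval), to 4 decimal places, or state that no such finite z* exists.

On y'=λy, z=hλ:
  y_{n+1} = y_n + z·[2/3·y_n + 1/3·y_{n+1}] ⇒ (1 − 1/3z)y_{n+1} = (1 + 2/3z)y_n
  Hence R(z) = (1 + 2/3z)/(1 − 1/3z).

Need |R(x)|<1, x<0.
x=-1.5: |R|=0.0000
R=−1: 1+2/3x = −1+1/3x ⇒ -1/3x=2 ⇒ x=2/(-1/3)=-6.0000
Confirm numerically:
  x=-4.610: |R|=0.81735 <1
  x=-4.434: |R|=0.78935 <1
  x=-4.363: |R|=0.77767 <1
  x=-2.625: |R|=0.40000 <1
  x=-6.435: |R|=1.04610 >1
  x=-6.296: |R|=1.03184 >1
So |R|<1 on (-6.0000, 0).

left endpoint -6.0000.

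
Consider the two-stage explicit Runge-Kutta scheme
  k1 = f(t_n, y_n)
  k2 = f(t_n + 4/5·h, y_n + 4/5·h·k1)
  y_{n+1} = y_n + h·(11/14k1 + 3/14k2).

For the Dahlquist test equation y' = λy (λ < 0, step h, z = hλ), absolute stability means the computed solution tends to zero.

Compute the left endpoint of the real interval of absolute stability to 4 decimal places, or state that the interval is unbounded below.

Set f=λy, z=hλ:
  k1=λy_n ⇒ h·k1=z·y_n;  k2=λ(1+4/5z)y_n ⇒ h·k2=z(1+4/5z)y_n
  y_{n+1}/y_n = 1 + 11/14z + 3/14z(1+4/5z) = 1 + z + 6/35z²
  R(z) = 1 + z + 6/35z².

Need |R(x)|<1, x<0.
x=-0.48: |R|=0.5595
R=1: x+6/35x²=0 ⇒ x=−35/6=-5.8333; min R=1−1/(4·6/35)=-0.4583>−1
Confirm numerically:
  x=-5.222: |R|=0.45273 <1
  x=-4.496: |R|=0.03074 <1
  x=-3.687: |R|=0.35661 <1
  x=-3.119: |R|=0.45132 <1
  x=-6.374: |R|=1.59078 >1
  x=-6.257: |R|=1.45444 >1
  x=-6.224: |R|=1.41683 >1
Stable set (-5.8333, 0).

z* = -5.8333.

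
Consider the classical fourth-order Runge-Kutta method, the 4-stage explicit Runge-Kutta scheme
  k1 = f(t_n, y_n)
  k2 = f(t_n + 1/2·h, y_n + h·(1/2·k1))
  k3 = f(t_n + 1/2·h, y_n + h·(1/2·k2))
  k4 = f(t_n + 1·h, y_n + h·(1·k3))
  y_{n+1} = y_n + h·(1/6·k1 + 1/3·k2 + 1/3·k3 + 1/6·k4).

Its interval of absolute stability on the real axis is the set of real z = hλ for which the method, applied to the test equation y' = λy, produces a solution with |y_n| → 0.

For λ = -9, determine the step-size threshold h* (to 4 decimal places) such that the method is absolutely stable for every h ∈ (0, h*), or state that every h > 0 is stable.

Test eqn y'=λy, z=hλ:
  order 4, 4-stage ⇒ R(z)=1+z+z^2/2+z^3/6+z^4/24
  (e.g. R(-1.62)=0.27059, |R|=0.27059)

Boundary: |R(x)|=1, x<0.
x=-1.62: |R|=0.2706
|R(-2.42)|=0.5752 |R(-2.23)|=0.4386 |R(-1.21)|=0.3161
Bisect:
  x_lo=-3.3398 |R|=2.2127  x_hi=-0.1420 |R|=0.8676
  mid=-1.74093 |R|=0.27783 →hi
  mid=-2.54039 |R|=0.68932 →hi
  mid=-2.94011 |R|=1.25964 →lo
  mid=-2.74025 |R|=0.93419 →hi
  mid=-2.84018 |R|=1.08596 →lo
  mid=-2.79022 |R|=1.00745 →lo
  mid=-2.76523 |R|=0.97017 →hi
  mid=-2.77772 |R|=0.98865 →hi
  mid=-2.78397 |R|=0.99801 →hi
  ...
  [-2.78534,-2.78514] ⇒ x*=-2.7853
Interval (-2.7853, 0).

(-2.7853,0); λ=-9 ⇒ h* = 0.3095.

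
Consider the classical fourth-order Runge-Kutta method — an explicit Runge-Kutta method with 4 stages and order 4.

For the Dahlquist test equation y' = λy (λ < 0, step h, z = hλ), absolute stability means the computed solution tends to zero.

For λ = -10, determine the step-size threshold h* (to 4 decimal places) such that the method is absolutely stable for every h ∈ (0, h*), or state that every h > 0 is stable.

With y'=λy (z=hλ):
  order 4, 4-stage ⇒ R(z)=1+z+z^2/2+z^3/6+z^4/24
  (e.g. R(-0.86)=0.42658, |R|=0.42658)

Boundary: |R(x)|=1, x<0.
x=-0.86: |R|=0.4266
|R(-2.47)|=0.6198 |R(-2.41)|=0.5667 |R(-2.26)|=0.4569
Bisect:
  x_lo=-3.2507 |R|=1.9602  x_hi=-0.3063 |R|=0.7362
  mid=-1.77849 |R|=0.28232 →hi
  mid=-2.51457 |R|=0.66288 →hi
  mid=-2.88261 |R|=1.15692 →lo
  mid=-2.69859 |R|=0.87696 →hi
  mid=-2.79060 |R|=1.00803 →lo
  mid=-2.74460 |R|=0.94035 →hi
  mid=-2.76760 |R|=0.97365 →hi
  mid=-2.77910 |R|=0.99070 →hi
  mid=-2.78485 |R|=0.99933 →hi
  ...
  [-2.78539,-2.78521] ⇒ x*=-2.7853
Stable set (-2.7853, 0).

(-2.7853,0); λ=-10 ⇒ h* = 0.2785.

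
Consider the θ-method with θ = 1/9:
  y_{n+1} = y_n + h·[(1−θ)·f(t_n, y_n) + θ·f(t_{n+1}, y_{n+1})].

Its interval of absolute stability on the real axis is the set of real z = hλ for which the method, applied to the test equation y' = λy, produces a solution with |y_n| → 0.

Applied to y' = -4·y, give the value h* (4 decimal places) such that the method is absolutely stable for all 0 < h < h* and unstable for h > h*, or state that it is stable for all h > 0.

(-2.5714,0); λ=-4 ⇒ h* = (18/7)/4 = 0.6429.

With y'=λy (z=hλ):
  y_{n+1} = y_n + z·[8/9·y_n + 1/9·y_{n+1}] ⇒ (1 − 1/9z)y_{n+1} = (1 + 8/9z)y_n
  ⇒ R(z) = (1 + 8/9z)/(1 − 1/9z).

Boundary: |R(x)|=1, x<0.
x=-1.71: |R|=0.4370
R=−1: 1+8/9x = −1+1/9x ⇒ -7/9x=2 ⇒ x=2/(-7/9)=-2.5714
Confirm numerically:
  x=-2.232: |R|=0.78846 <1
  x=-2.206: |R|=0.77173 <1
  x=-1.369: |R|=0.18825 <1
  x=-1.288: |R|=0.12675 <1
  x=-2.976: |R|=1.23647 >1
  x=-2.769: |R|=1.11751 >1
Interval (-2.5714, 0).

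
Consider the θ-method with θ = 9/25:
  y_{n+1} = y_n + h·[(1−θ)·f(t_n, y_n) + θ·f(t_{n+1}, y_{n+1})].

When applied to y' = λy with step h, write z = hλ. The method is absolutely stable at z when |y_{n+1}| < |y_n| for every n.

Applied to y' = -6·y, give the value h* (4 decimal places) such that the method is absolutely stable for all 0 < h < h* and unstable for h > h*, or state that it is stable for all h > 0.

Set f=λy, z=hλ:
  y_{n+1} = y_n + z·[16/25·y_n + 9/25·y_{n+1}] ⇒ (1 − 9/25z)y_{n+1} = (1 + 16/25z)y_n
  R(z) = (1 + 16/25z)/(1 − 9/25z).

Find x<0 with |R(x)|<1.
x=-1.59: |R|=0.0112
R=−1: 1+16/25x = −1+9/25x ⇒ -7/25x=2 ⇒ x=2/(-7/25)=-7.1429
Confirm numerically:
  x=-6.592: |R|=0.95427 <1
  x=-4.506: |R|=0.71843 <1
  x=-3.932: |R|=0.62781 <1
  x=-7.307: |R|=1.01266 >1
  x=-7.214: |R|=1.00554 >1
So |R|<1 on (-7.1429, 0).

(-7.1429,0); λ=-6 ⇒ h* = (50/7)/6 = 1.1905.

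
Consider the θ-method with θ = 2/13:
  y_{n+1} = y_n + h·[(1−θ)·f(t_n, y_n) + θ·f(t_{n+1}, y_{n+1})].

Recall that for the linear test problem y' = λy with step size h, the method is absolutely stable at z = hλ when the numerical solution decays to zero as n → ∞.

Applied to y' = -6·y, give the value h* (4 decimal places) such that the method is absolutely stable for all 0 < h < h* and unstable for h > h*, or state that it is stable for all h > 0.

Test eqn y'=λy, z=hλ:
  y_{n+1} = y_n + z·[11/13·y_n + 2/13·y_{n+1}] ⇒ (1 − 2/13z)y_{n+1} = (1 + 11/13z)y_n
  ⇒ R(z) = (1 + 11/13z)/(1 − 2/13z).

Boundary: |R(x)|=1, x<0.
x=-1.16: |R|=0.0157
R=−1: 1+11/13x = −1+2/13x ⇒ -9/13x=2 ⇒ x=2/(-9/13)=-2.8889
Confirm numerically:
  x=-2.788: |R|=0.95112 <1
  x=-2.194: |R|=0.64033 <1
  x=-1.995: |R|=0.52649 <1
  x=-1.994: |R|=0.52590 <1
  x=-3.231: |R|=1.15821 >1
  x=-3.075: |R|=1.08747 >1
Stable set (-2.8889, 0).

(-2.8889,0); λ=-6 ⇒ h* = (26/9)/6 = 0.4815.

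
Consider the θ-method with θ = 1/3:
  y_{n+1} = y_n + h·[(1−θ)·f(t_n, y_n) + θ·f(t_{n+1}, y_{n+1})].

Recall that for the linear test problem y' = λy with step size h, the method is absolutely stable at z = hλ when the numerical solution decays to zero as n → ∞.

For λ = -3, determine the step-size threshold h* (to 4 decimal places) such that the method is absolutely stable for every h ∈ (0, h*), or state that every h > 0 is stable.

With y'=λy (z=hλ):
  y_{n+1} = y_n + z·[2/3·y_n + 1/3·y_{n+1}] ⇒ (1 − 1/3z)y_{n+1} = (1 + 2/3z)y_n
  R(z) = (1 + 2/3z)/(1 − 1/3z).

Need |R(x)|<1, x<0.
x=-1.6: |R|=0.0435
R=−1: 1+2/3x = −1+1/3x ⇒ -1/3x=2 ⇒ x=2/(-1/3)=-6.0000
Confirm numerically:
  x=-5.936: |R|=0.99284 <1
  x=-5.269: |R|=0.91160 <1
  x=-3.114: |R|=0.52797 <1
  x=-3.064: |R|=0.51583 <1
  x=-6.271: |R|=1.02923 >1
  x=-6.206: |R|=1.02238 >1
Stable set (-6.0000, 0).

(-6.0000,0); λ=-3 ⇒ h* = (6)/3 = 2.0000.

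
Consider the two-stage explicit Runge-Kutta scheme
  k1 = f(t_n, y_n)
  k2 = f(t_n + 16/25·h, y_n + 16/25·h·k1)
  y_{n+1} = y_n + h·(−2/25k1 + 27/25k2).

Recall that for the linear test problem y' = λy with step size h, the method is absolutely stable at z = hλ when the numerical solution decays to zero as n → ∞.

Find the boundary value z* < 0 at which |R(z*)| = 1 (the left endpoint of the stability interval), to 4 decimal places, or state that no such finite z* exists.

With y'=λy (z=hλ):
  k1=λy_n ⇒ h·k1=z·y_n;  k2=λ(1+16/25z)y_n ⇒ h·k2=z(1+16/25z)y_n
  y_{n+1}/y_n = 1 − 2/25z + 27/25z(1+16/25z) = 1 + z + 432/625z²
  so R(z) = 1 + z + 432/625z².

Find x<0 with |R(x)|<1.
x=-0.72: |R|=0.6383
R=1: x+432/625x²=0 ⇒ x=−625/432=-1.4468; min R=1−1/(4·432/625)=0.6383>−1
Confirm numerically:
  x=-1.233: |R|=0.81782 <1
  x=-1.024: |R|=0.70078 <1
  x=-0.761: |R|=0.63929 <1
  x=-0.581: |R|=0.65232 <1
  x=-2.023: |R|=1.80576 >1
  x=-1.824: |R|=1.47561 >1
  x=-1.599: |R|=1.16826 >1
So |R|<1 on (-1.4468, 0).

z* = -1.4468.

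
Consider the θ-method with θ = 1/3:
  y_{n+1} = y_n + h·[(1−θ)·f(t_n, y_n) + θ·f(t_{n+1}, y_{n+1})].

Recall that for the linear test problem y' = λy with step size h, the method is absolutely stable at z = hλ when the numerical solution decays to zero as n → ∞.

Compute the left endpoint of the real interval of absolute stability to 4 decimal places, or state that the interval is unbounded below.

On y'=λy, z=hλ:
  y_{n+1} = y_n + z·[2/3·y_n + 1/3·y_{n+1}] ⇒ (1 − 1/3z)y_{n+1} = (1 + 2/3z)y_n
  so R(z) = (1 + 2/3z)/(1 − 1/3z).

Need |R(x)|<1, x<0.
x=-0.7: |R|=0.4324
R=−1: 1+2/3x = −1+1/3x ⇒ -1/3x=2 ⇒ x=2/(-1/3)=-6.0000
Confirm numerically:
  x=-5.037: |R|=0.88018 <1
  x=-4.541: |R|=0.80652 <1
  x=-4.080: |R|=0.72881 <1
  x=-6.564: |R|=1.05897 >1
  x=-6.523: |R|=1.05492 >1
  x=-6.316: |R|=1.03392 >1
So |R|<1 on (-6.0000, 0).

z* = -6.0000.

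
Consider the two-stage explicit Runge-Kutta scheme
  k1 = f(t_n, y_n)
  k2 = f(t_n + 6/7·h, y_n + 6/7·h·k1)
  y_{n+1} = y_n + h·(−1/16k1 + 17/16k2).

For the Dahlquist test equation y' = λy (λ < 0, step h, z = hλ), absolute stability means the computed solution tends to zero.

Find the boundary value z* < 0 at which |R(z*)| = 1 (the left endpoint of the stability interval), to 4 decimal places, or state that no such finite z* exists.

Set f=λy, z=hλ:
  k1=λy_n ⇒ h·k1=z·y_n;  k2=λ(1+6/7z)y_n ⇒ h·k2=z(1+6/7z)y_n
  y_{n+1}/y_n = 1 − 1/16z + 17/16z(1+6/7z) = 1 + z + 51/56z²
  ⇒ R(z) = 1 + z + 51/56z².

Solve |R(x)|<1 on ℝ⁻.
x=-0.47: |R|=0.7312
R=1: x+51/56x²=0 ⇒ x=−56/51=-1.0980; min R=1−1/(4·51/56)=0.7255>−1
Confirm numerically:
  x=-0.821: |R|=0.79286 <1
  x=-0.545: |R|=0.72550 <1
  x=-0.543: |R|=0.72552 <1
  x=-1.628: |R|=1.78574 >1
  x=-1.121: |R|=1.02344 >1
Stable set (-1.0980, 0).

z* = -1.0980.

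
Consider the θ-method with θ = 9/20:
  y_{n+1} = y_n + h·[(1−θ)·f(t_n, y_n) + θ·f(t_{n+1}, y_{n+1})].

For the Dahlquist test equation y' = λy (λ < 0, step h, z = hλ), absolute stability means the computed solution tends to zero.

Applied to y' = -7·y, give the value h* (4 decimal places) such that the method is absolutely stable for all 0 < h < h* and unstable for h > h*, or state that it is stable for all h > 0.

(-20.0000,0); λ=-7 ⇒ h* = (20)/7 = 2.8571.

Set f=λy, z=hλ:
  y_{n+1} = y_n + z·[11/20·y_n + 9/20·y_{n+1}] ⇒ (1 − 9/20z)y_{n+1} = (1 + 11/20z)y_n
  R(z) = (1 + 11/20z)/(1 − 9/20z).

Boundary: |R(x)|=1, x<0.
x=-1.44: |R|=0.1262
R=−1: 1+11/20x = −1+9/20x ⇒ -1/10x=2 ⇒ x=2/(-1/10)=-20.0000
Confirm numerically:
  x=-19.109: |R|=0.99072 <1
  x=-14.857: |R|=0.93308 <1
  x=-11.378: |R|=0.85912 <1
  x=-20.389: |R|=1.00382 >1
  x=-20.375: |R|=1.00369 >1
  x=-20.179: |R|=1.00178 >1
Stable set (-20.0000, 0).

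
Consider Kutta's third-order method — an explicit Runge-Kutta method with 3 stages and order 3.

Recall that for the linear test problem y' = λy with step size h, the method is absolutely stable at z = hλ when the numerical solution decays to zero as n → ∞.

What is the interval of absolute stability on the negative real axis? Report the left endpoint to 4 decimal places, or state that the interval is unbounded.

On y'=λy, z=hλ:
  order 3, 3-stage ⇒ R(z)=1+z+z^2/2+z^3/6
  (e.g. R(-1.69)=-0.06642, |R|=0.06642)

Boundary: |R(x)|=1, x<0.
x=-1.69: |R|=0.0664
|R(-2.68)|=1.2969 |R(-2.58)|=1.1141 |R(-0.53)|=0.5856
Bisect:
  x_lo=-2.8533 |R|=1.6543  x_hi=-0.2933 |R|=0.7455
  mid=-1.57332 |R|=0.01527 →hi
  mid=-2.21332 |R|=0.57103 →hi
  mid=-2.53333 |R|=1.03416 →lo
  mid=-2.37333 |R|=0.78502 →hi
  mid=-2.45333 |R|=0.90494 →hi
  mid=-2.49333 |R|=0.96836 →hi
  mid=-2.51333 |R|=1.00096 →lo
  ...
  [-2.51286,-2.51270] ⇒ x*=-2.5127
So |R|<1 on (-2.5127, 0).

z∈(-2.5127,0).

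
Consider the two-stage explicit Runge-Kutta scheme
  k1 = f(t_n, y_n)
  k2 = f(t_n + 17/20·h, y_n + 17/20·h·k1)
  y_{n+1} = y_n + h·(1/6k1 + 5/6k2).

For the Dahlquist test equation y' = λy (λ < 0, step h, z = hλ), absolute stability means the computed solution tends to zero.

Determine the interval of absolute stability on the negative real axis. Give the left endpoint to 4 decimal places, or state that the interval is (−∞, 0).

With y'=λy (z=hλ):
  k1=λy_n ⇒ h·k1=z·y_n;  k2=λ(1+17/20z)y_n ⇒ h·k2=z(1+17/20z)y_n
  y_{n+1}/y_n = 1 + 1/6z + 5/6z(1+17/20z) = 1 + z + 17/24z²
  ⇒ R(z) = 1 + z + 17/24z².

Boundary: |R(x)|=1, x<0.
x=-0.85: |R|=0.6618
R=1: x+17/24x²=0 ⇒ x=−24/17=-1.4118; min R=1−1/(4·17/24)=0.6471>−1
Confirm numerically:
  x=-1.315: |R|=0.90987 <1
  x=-1.209: |R|=0.82636 <1
  x=-0.952: |R|=0.68997 <1
  x=-0.864: |R|=0.66477 <1
  x=-1.991: |R|=1.81689 >1
  x=-1.591: |R|=1.20199 >1
  x=-1.554: |R|=1.15657 >1
Interval (-1.4118, 0).

(-1.4118, 0).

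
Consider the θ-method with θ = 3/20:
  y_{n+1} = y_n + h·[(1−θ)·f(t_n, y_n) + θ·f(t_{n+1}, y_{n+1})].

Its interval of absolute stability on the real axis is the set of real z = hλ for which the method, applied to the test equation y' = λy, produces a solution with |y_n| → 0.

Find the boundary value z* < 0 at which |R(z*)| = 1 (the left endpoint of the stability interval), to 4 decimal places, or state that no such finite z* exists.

With y'=λy (z=hλ):
  y_{n+1} = y_n + z·[17/20·y_n + 3/20·y_{n+1}] ⇒ (1 − 3/20z)y_{n+1} = (1 + 17/20z)y_n
  ⇒ R(z) = (1 + 17/20z)/(1 − 3/20z).

Need |R(x)|<1, x<0.
x=-1.74: |R|=0.3799
R=−1: 1+17/20x = −1+3/20x ⇒ -7/10x=2 ⇒ x=2/(-7/10)=-2.8571
Confirm numerically:
  x=-2.753: |R|=0.94841 <1
  x=-2.288: |R|=0.70339 <1
  x=-1.873: |R|=0.46220 <1
  x=-1.551: |R|=0.25826 <1
  x=-3.246: |R|=1.18307 >1
  x=-3.136: |R|=1.13275 >1
So |R|<1 on (-2.8571, 0).

z* = -2.8571.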